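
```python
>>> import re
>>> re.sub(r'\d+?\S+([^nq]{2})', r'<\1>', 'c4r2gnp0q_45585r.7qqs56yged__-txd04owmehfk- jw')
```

'c< j>w'

Pattern: one or more of a digit (lazy); then one or more of a non-whitespace character; then exactly 2 of any character except [nq] (captured).
Matches: at [1:45] → '4r2gnp0q_45585r.7qqs56yged__-txd04owmehfk- j'.
The replacement refers to a captured group, so each match is rewritten using its own captured text.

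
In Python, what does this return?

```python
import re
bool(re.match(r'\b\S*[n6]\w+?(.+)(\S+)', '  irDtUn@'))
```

Pattern: a word boundary (`\b`, zero-width); then zero or more of a non-whitespace character, then one of [n6], then one or more of a word character (lazy); then one or more of any character (captured); then one or more of a non-whitespace character (captured).
`match` is anchored at position 0; if the pattern doesn't fit there, it returns None.
Here the string doesn't start with a match, so the call returns None, and `bool(None)` is False.

False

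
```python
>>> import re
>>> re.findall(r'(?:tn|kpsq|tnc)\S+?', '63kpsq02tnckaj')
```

Alternation tries branches left to right and keeps the first one that lets the overall match succeed at that position.
Since nothing is captured, `findall` lists the 2 matched substrings directly.

['kpsq0', 'tnc']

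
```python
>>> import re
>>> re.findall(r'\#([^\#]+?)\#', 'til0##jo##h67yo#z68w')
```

Matches: at [5:9] match '#jo#', group 1 = 'jo'; at [9:16] match '#h67yo#', group 1 = 'h67yo'.
With a single group, `findall` returns only what that group captured — 2 items.

['jo', 'h67yo']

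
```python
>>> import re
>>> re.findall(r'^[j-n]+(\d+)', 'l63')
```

['63']

Pattern: anchored at the start of the string; then one or more of a character in [j-n]; then one or more of a digit (captured).
Walking the string: at [0:3] match 'l63', group 1 = '63'.
`findall` collects group 1 from the one match (1 total).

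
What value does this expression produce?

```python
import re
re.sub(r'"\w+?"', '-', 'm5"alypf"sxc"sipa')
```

'm5-sxc"sipa'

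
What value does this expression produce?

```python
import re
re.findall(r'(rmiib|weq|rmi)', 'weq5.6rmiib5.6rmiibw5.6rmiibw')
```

Alternation isn't longest-match — the leftmost alternative that fits at this position is chosen.
Matches: at [0:3] match 'weq', group 1 = 'weq'; at [6:11] match 'rmiib', group 1 = 'rmiib'; at [14:19] match 'rmiib', group 1 = 'rmiib'; at [23:28] match 'rmiib', group 1 = 'rmiib'.
`findall` collects group 1 from each match (4 total).

['weq', 'rmiib', 'rmiib', 'rmiib']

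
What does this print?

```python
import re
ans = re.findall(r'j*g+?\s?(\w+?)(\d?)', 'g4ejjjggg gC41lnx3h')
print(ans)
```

Pattern: zero or more of the literal 'j', then one or more of the literal 'g' (lazy), then optionally whitespace; then one or more of a word character (lazy) (captured); then optionally a digit (captured).
Lazy quantifiers expand one character at a time until the remainder of the pattern can match.
Walking the string: at [0:2] match 'g4', groups = ('4', ''); at [3:8] match 'jjjgg', groups = ('g', ''); at [8:11] match 'g g', groups = ('g', '').
Multiple groups make `findall` return tuples — one 2-tuple for each match.

[('4', ''), ('g', ''), ('g', '')]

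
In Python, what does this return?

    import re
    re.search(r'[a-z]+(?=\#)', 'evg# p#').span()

The positive lookaround only admits positions where the adjacent text matches; those characters stay outside the span.
The match spans [0:3] → 'evg'.

(0, 3)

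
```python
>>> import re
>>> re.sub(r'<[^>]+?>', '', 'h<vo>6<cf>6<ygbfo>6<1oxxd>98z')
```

'h66698z'

Matches: at [1:5] → '<vo>'; at [6:10] → '<cf>'; at [11:18] → '<ygbfo>'; at [19:26] → '<1oxxd>'.
`sub` substitutes '' at each match site.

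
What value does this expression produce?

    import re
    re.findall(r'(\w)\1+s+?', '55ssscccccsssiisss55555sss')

['5', 'c', 'i', '5']

`\1` has to match the exact text group 1 already captured.
Scanning left to right: at [0:3] match '55s', group 1 = '5'; at [5:11] match 'cccccs', group 1 = 'c'; at [13:16] match 'iis', group 1 = 'i'; at [18:24] match '55555s', group 1 = '5'.
One capturing group, so `findall` returns just the captured substring from each match — 4 in all.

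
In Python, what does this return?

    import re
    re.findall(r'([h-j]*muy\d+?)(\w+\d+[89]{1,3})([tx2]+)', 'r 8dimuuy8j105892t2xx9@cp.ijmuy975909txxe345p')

[('ijmuy9', '75909', 'txx')]

With the lazy modifier that quantifier settles for the fewest repetitions that let the rest of the pattern succeed (the atoms after it are unaffected and can still be greedy).
3 groups means the one result is a tuple of 3 captured strings — 1 here.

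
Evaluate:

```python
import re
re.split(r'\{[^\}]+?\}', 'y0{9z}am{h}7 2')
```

Splitting on the pattern gives 3 pieces.

['y0', 'am', '7 2']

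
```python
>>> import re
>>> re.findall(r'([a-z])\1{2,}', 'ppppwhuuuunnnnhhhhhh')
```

['p', 'u', 'n', 'h']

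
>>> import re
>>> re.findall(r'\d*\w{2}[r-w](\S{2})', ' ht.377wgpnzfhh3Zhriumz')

['gp', 'iu']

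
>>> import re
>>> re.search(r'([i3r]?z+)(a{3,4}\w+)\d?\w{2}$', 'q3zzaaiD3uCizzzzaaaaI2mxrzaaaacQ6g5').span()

(11, 35)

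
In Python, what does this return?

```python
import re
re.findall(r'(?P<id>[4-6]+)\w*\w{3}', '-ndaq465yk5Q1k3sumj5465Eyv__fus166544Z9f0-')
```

['465']

This matches one or more of a character in [4-6] (captured as 'id'); then zero or more of a word character, then exactly 3 of a word character.
Walking the string: at [5:41] match '465yk5Q1k3sumj5465Eyv__fus166544Z9f0', group 1 = '465'.
With a single group, `findall` returns only what that group captured — 1 item.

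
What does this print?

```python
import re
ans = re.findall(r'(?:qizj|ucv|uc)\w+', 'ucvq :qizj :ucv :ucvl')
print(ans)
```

['ucvq', 'ucv', 'ucvl']

Scanning left to right: at [0:4] → 'ucvq'; at [12:15] → 'ucv'; at [17:21] → 'ucvl'.
With no groups in the pattern, `findall` gives back each whole match — 3 here.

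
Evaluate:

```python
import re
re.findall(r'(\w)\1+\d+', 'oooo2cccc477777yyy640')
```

A backreference is literal: `\1` must see the identical characters the first group matched.
`findall` collects group 1 from each match (3 total).

['o', 'c', 'y']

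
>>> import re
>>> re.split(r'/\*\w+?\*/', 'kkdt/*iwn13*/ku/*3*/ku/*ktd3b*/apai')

['kkdt', 'ku', 'ku', 'apai']

Matches to split on: at [4:13] → '/*iwn13*/'; at [15:20] → '/*3*/'; at [22:31] → '/*ktd3b*/'.
Splitting on the pattern gives 4 pieces.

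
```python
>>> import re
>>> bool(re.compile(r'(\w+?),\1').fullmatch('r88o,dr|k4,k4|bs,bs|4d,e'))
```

False

`re.fullmatch` requires the pattern to consume the entire string.
Here the string isn't matched end-to-end, so the call returns None, and `bool(None)` is False.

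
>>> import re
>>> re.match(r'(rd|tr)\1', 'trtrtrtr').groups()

('tr',)

The match spans [0:4] → 'trtr'.
Captured: group 1 = 'tr'.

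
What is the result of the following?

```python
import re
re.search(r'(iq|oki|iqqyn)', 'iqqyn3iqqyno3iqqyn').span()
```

(0, 2)

The regex engine tests alternatives in the order written; an earlier branch that matches wins even if a later one would match more.
The match spans [0:2] → 'iq'.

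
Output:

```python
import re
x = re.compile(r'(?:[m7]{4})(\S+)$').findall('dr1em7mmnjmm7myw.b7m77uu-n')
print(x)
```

['njmm7myw.b7m77uu-n']

`findall` collects group 1 from the one match (1 total).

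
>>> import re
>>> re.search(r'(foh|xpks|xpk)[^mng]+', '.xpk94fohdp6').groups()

`re.search` tries every starting position until one works.
The match spans [1:12] → 'xpk94fohdp6'.
Captured: group 1 = 'xpk'.

('xpk',)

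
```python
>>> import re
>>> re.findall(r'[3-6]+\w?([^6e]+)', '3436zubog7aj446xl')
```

['ubog7aj44', 'l']

`findall` collects group 1 from each match (2 total).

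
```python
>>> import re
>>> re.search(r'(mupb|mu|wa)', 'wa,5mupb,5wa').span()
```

`re.search` tries every starting position until one works.
The match spans [0:2] → 'wa'.
Captured: group 1 = 'wa'.

(0, 2)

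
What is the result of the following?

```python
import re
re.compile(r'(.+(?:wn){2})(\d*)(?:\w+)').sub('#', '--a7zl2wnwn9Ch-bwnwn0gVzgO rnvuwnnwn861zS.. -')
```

'# rnvuwnnwn861zS.. -'

This matches one or more of any character, then the literal 'wn' repeated 2 times (captured); then zero or more of a digit (captured); then one or more of a word character (non-capturing group).
`sub` substitutes '#' at each match site.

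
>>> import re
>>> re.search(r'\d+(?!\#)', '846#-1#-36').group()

The negative lookahead/lookbehind blocks any match where the forbidden context is present.
`re.search` tries every starting position until one works.
The match spans [0:2] → '84'.

'84'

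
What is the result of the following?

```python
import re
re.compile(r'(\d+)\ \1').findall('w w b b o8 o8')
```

Because there's exactly one group, `findall` drops the full match and keeps group 1 from each hit.
Nothing in the string satisfies the pattern, so the list is empty.

[]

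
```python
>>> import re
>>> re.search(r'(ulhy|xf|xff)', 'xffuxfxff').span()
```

(0, 2)

`|` is ordered: at each position the engine commits to the first alternative that works.
`re.search` tries every starting position until one works.
The match spans [0:2] → 'xf'.
Captured: group 1 = 'xf'.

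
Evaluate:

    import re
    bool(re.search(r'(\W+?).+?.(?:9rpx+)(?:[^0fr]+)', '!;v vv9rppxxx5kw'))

This matches one or more of a non-word character (lazy) (captured); then one or more of any character (lazy), then any character; then the literal '9rp', then one or more of a literal 'x' (non-capturing group); then one or more of any character except [0fr] (non-capturing group).
`search` walks the string left to right and returns the first match it finds.
Here nothing in the string fits, so the call returns None, and `bool(None)` is False.

False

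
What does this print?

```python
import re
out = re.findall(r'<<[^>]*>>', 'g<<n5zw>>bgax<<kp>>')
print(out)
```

Matches: at [1:9] → '<<n5zw>>'; at [13:19] → '<<kp>>'.
Since nothing is captured, `findall` lists the 2 matched substrings directly.

['<<n5zw>>', '<<kp>>']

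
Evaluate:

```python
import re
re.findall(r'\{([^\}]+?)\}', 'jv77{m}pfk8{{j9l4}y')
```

['m', '{j9l4']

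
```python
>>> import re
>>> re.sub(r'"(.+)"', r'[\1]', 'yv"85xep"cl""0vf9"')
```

Matches: at [2:18] → '"85xep"cl""0vf9"'.
`\1` in the replacement pulls in group 1's text for each match.

'yv[85xep"cl""0vf9]'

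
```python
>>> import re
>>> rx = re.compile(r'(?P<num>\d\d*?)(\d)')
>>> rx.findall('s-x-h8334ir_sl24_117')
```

The pattern matches a digit, then zero or more of a digit (lazy) (captured as 'num'); then a digit (captured).
Lazy quantifiers expand one character at a time until the remainder of the pattern can match.
Walking the string: at [5:7] match '83', groups = ('8', '3'); at [7:9] match '34', groups = ('3', '4'); at [14:16] match '24', groups = ('2', '4'); at [17:19] match '11', groups = ('1', '1').
Multiple groups make `findall` return tuples — one 2-tuple for each match.

[('8', '3'), ('3', '4'), ('2', '4'), ('1', '1')]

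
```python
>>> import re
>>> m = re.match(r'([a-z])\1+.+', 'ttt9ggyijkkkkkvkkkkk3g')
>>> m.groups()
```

('t',)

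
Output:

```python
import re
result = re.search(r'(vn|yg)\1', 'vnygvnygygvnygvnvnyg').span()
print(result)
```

A backreference is literal: `\1` must see the identical characters the first group matched.
The match spans [6:10] → 'ygyg'.

(6, 10)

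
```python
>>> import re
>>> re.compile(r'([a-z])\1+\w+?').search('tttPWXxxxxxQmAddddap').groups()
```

('t',)

The match spans [0:4] → 'tttP'.
Captured: group 1 = 't'.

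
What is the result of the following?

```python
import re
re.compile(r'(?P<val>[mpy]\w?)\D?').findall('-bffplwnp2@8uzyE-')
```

['pl', 'p2', 'yE']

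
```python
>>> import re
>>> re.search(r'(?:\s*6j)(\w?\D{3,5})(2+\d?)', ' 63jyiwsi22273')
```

Pattern: zero or more of whitespace, then the literal '6j' (non-capturing group); then optionally a word character, then 3 to 5 of a non-digit (captured); then one or more of the literal '2', then optionally a digit (captured).
`re.search` scans for the first position where the pattern succeeds.
Here the pattern never matches, so the call returns None.

None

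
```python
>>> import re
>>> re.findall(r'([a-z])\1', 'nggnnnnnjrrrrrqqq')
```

['g', 'n', 'n', 'r', 'r', 'q']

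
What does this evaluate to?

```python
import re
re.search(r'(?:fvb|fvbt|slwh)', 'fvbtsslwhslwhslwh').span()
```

Alternation isn't longest-match — the leftmost alternative that fits at this position is chosen.
The match spans [0:3] → 'fvb'.

(0, 3)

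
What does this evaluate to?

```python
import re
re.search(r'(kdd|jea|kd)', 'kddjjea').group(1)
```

Branches in `(...|...)` are attempted left-to-right; the first branch that allows the whole pattern to succeed is taken.
`search` walks the string left to right and returns the first match it finds.
The match spans [0:3] → 'kdd'.
Captured: group 1 = 'kdd'.

'kdd'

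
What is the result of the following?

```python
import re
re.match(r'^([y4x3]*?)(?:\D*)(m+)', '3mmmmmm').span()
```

(0, 7)

With `match`, the pattern is implicitly anchored at the beginning.
The match spans [0:7] → '3mmmmmm'.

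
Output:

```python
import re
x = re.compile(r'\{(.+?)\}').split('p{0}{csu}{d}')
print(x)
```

Because the quantifier is non-greedy, it stops expanding at the earliest point where the rest of the pattern can succeed.
The group in the pattern means `split` returns the separators' captures alongside the pieces.

['p', '0', '', 'csu', '', 'd', '']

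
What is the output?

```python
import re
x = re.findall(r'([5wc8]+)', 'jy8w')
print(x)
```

The pattern matches one or more of one of [5wc8] (captured).
Walking the string: at [2:4] match '8w', group 1 = '8w'.
`findall` collects group 1 from the one match (1 total).

['8w']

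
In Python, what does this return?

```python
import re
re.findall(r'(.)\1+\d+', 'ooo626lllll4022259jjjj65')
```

The backreference `\1` re-matches whatever the first group consumed, character for character.
Matches: at [0:6] match 'ooo626', group 1 = 'o'; at [6:18] match 'lllll4022259', group 1 = 'l'; at [18:24] match 'jjjj65', group 1 = 'j'.
`findall` collects group 1 from each match (3 total).

['o', 'l', 'j']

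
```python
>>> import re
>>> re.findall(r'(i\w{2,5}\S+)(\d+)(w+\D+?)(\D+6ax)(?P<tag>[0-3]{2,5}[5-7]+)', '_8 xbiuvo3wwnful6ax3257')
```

[('iuvo', '3', 'wwn', 'ful6ax', '3257')]

This matches a literal 'i', then 2 to 5 of a word character, then one or more of a non-whitespace character (captured); then one or more of a digit (captured); then one or more of the literal 'w', then one or more of a non-digit (lazy) (captured); then one or more of a non-digit, then the literal '6ax' (captured); then 2 to 5 of a character in [0-3], then one or more of a character in [5-7] (captured as 'tag').
`findall` packs the 5 group values into a tuple for every match.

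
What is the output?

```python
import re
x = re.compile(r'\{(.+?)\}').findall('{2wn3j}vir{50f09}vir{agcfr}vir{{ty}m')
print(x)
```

A non-greedy quantifier consumes as few characters as it can — just enough that the remainder of the pattern still matches from where it stops; whatever follows it matches normally.
One capturing group, so `findall` returns just the captured substring from each match — 4 in all.

['2wn3j', '50f09', 'agcfr', '{ty']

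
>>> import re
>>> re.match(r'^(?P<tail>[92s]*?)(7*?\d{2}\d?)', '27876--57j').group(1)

The pattern matches anchored at the start of the string; then zero or more of one of [92s] (lazy) (captured as 'tail'); then zero or more of a literal '7' (lazy), then exactly 2 of a digit, then optionally a digit (captured).
`re.match` only tries the pattern at the start of the string.
The match spans [0:3] → '278'.
Captured: group 1 = '', group 2 = '278'.

''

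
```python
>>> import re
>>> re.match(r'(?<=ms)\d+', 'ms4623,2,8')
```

None

`re.match` only tries the pattern at the start of the string.
Here position 0 doesn't satisfy it, so the call returns None.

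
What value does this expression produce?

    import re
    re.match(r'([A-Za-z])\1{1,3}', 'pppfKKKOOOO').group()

'ppp'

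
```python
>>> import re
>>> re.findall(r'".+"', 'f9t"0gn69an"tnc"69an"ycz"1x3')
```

['"0gn69an"tnc"69an"ycz"']

`findall` yields the raw match text (1 of them) because the pattern has no groups.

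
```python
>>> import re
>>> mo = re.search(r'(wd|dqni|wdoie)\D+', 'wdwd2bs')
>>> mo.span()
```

`search` walks the string left to right and returns the first match it finds.
The match spans [0:4] → 'wdwd'.
Captured: group 1 = 'wd'.

(0, 4)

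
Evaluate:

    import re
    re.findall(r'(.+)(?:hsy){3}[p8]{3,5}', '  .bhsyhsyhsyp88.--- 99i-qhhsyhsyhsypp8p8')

Pattern: one or more of any character (captured); then the literal 'hsy' repeated 3 times, then 3 to 5 of one of [p8].
With a single group, `findall` returns only what that group captured — 1 item.

['  .bhsyhsyhsyp88.--- 99i-qh']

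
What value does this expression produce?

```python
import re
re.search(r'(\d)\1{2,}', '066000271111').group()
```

'000'

The backreference `\1` re-matches whatever the first group consumed, character for character.
The match spans [3:6] → '000'.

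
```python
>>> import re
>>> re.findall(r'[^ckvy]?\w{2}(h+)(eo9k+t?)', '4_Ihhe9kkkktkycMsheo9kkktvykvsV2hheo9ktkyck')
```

[('h', 'eo9kkkt'), ('hh', 'eo9kt')]

Pattern: optionally any character except [ckvy], then exactly 2 of a word character; then one or more of a literal 'h' (captured); then the literal 'eo9', then one or more of the literal 'k', then optionally the literal 't' (captured).
Walking the string: at [15:25] match 'Msheo9kkkt', groups = ('h', 'eo9kkkt'); at [29:39] match 'sV2hheo9kt', groups = ('hh', 'eo9kt').
2 groups means each result is a tuple of 2 captured strings — 2 here.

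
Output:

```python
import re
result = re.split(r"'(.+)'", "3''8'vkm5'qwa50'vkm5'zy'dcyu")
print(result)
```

['3', "'8'vkm5'qwa50'vkm5'zy", 'dcyu']

Matches to split on: at [1:24] → "''8'vkm5'qwa50'vkm5'zy'".
Because the pattern has a capturing group, `split` also inserts each captured text between the pieces.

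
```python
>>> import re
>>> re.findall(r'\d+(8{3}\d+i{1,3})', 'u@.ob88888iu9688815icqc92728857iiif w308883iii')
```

Because there's exactly one group, `findall` drops the full match and keeps group 1 from each hit.

['8888i', '88815i', '8883iii']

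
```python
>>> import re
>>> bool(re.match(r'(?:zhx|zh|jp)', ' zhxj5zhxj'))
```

`match` is anchored at position 0; if the pattern doesn't fit there, it returns None.
Here position 0 doesn't satisfy it, so the call returns None, and `bool(None)` is False.

False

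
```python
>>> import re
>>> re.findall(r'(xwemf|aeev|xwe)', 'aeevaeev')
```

`findall` collects group 1 from each match (2 total).

['aeev', 'aeev']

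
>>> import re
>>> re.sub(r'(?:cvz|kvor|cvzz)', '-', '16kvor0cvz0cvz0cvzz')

`|` is ordered: at each position the engine commits to the first alternative that works.
Matches: at [2:6] → 'kvor'; at [7:10] → 'cvz'; at [11:14] → 'cvz'; at [15:18] → 'cvz'.
Every occurrence is swapped for '-'.

'16-0-0-0-z'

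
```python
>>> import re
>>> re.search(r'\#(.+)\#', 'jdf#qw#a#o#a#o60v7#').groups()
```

`re.search` tries every starting position until one works.
The match spans [3:19] → '#qw#a#o#a#o60v7#'.
Captured: group 1 = 'qw#a#o#a#o60v7'.

('qw#a#o#a#o60v7',)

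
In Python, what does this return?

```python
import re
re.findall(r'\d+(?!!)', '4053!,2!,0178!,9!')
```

['405', '017']

Because the assertion is negative and zero-width, positions next to the forbidden text are skipped.
Since nothing is captured, `findall` lists the 2 matched substrings directly.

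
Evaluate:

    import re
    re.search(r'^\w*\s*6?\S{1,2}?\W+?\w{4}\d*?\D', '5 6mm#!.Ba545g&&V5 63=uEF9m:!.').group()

'5 6mm#!.Ba545g'

This matches anchored at the start of the string; then zero or more of a word character, then zero or more of whitespace, then optionally the literal '6'; then 1 to 2 of a non-whitespace character (lazy), then one or more of a non-word character (lazy), then exactly 4 of a word character; then zero or more of a digit (lazy), then a non-digit.
The match spans [0:14] → '5 6mm#!.Ba545g'.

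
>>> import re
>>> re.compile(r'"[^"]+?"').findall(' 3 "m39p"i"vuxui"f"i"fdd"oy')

['"m39p"', '"vuxui"', '"i"']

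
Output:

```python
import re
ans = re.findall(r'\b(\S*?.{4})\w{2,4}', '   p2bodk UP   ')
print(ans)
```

['p2bo']

A non-greedy quantifier consumes as few characters as it can — just enough that the remainder of the pattern still matches from where it stops; whatever follows it matches normally.
Because there's exactly one group, `findall` drops the full match and keeps group 1 from the one hit.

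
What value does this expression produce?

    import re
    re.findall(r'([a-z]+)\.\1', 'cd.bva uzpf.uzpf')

['uzpf']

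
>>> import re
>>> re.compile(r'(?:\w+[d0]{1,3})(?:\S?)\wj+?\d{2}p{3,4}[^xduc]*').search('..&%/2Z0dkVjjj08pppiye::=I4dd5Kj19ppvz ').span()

(5, 27)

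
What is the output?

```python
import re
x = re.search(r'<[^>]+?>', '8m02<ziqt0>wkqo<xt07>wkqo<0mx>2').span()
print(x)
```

(4, 11)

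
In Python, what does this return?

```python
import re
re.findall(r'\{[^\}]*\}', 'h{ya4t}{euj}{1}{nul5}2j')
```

['{ya4t}', '{euj}', '{1}', '{nul5}']

Walking the string: at [1:7] → '{ya4t}'; at [7:12] → '{euj}'; at [12:15] → '{1}'; at [15:21] → '{nul5}'.
With no groups in the pattern, `findall` gives back each whole match — 4 here.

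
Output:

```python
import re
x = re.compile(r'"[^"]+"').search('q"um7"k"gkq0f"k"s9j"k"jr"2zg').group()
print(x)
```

"um7"

The match spans [1:6] → '"um7"'.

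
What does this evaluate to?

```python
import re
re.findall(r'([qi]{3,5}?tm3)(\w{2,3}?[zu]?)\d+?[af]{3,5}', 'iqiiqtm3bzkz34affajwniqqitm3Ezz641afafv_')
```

This matches 3 to 5 of one of [qi] (lazy), then the literal 'tm3' (captured); then 2 to 3 of a word character (lazy), then optionally one of [zu] (captured); then one or more of a digit (lazy), then 3 to 5 of one of [af].
Matches: at [0:18] match 'iqiiqtm3bzkz34affa', groups = ('iqiiqtm3', 'bzkz'); at [21:38] match 'iqqitm3Ezz641afaf', groups = ('iqqitm3', 'Ezz').
`findall` packs the 2 group values into a tuple for every match.

[('iqiiqtm3', 'bzkz'), ('iqqitm3', 'Ezz')]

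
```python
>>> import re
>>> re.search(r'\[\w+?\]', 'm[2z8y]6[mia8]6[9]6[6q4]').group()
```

'[2z8y]'

The match spans [1:7] → '[2z8y]'.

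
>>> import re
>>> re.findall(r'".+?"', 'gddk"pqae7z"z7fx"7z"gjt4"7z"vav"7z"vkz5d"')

A `+?`/`*?`/`{m,n}?` starts at its minimum and grows only as far as needed for what follows to match.
Walking the string: at [4:12] → '"pqae7z"'; at [16:20] → '"7z"'; at [24:28] → '"7z"'; at [31:35] → '"7z"'.
No capturing groups, so `findall` returns the 4 full match strings.

['"pqae7z"', '"7z"', '"7z"', '"7z"']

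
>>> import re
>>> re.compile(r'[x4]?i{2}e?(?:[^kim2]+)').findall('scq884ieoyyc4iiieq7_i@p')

['iieq7_']

The pattern matches optionally one of [x4], then exactly 2 of the literal 'i', then optionally a literal 'e'; then one or more of any character except [kim2] (non-capturing group).
Walking the string: at [14:20] → 'iieq7_'.
`findall` yields the raw match text (1 of them) because the pattern has no groups.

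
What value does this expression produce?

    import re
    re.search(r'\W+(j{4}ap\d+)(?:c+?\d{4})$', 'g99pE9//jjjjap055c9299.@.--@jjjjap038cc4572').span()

(22, 43)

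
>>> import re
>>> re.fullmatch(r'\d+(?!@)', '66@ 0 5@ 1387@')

None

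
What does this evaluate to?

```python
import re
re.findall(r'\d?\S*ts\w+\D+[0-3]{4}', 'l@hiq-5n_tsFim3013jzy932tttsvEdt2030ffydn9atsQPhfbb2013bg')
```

Pattern: optionally a digit; then zero or more of a non-whitespace character, then the literal 'ts', then one or more of a word character; then one or more of a non-digit; then exactly 4 of a character in [0-3].
Scanning left to right: at [0:55] → 'l@hiq-5n_tsFim3013jzy932tttsvEdt2030ffydn9atsQPhfbb2013'.
No capturing groups, so `findall` returns the 1 full match string.

['l@hiq-5n_tsFim3013jzy932tttsvEdt2030ffydn9atsQPhfbb2013']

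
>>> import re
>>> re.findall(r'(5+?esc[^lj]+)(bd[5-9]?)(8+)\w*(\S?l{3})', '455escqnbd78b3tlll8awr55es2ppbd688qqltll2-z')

This matches one or more of the literal '5' (lazy), then the literal 'esc', then one or more of any character except [lj] (captured); then the literal 'bd', then optionally a character in [5-9] (captured); then one or more of a literal '8' (captured); then zero or more of a word character; then optionally a non-whitespace character, then exactly 3 of the literal 'l' (captured).
Walking the string: at [1:18] match '55escqnbd78b3tlll', groups = ('55escqn', 'bd7', '8', 'lll').
4 groups means the one result is a tuple of 4 captured strings — 1 here.

[('55escqn', 'bd7', '8', 'lll')]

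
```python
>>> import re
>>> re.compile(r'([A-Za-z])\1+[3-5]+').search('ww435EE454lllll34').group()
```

'ww435'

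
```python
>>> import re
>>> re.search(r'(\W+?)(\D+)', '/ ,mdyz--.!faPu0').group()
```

'/ ,mdyz--.!faPu'

Pattern: one or more of a non-word character (lazy) (captured); then one or more of a non-digit (captured).
The match spans [0:15] → '/ ,mdyz--.!faPu'.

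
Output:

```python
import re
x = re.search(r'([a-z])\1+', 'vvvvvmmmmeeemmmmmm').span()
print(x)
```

(0, 5)

After group 1 captures some text, `\1` only succeeds where that same text appears again.
The match spans [0:5] → 'vvvvv'.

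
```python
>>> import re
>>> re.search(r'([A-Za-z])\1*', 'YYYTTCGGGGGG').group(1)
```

'Y'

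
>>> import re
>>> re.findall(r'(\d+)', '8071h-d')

One capturing group, so `findall` returns just the captured substring from the one match — 1 in all.

['8071']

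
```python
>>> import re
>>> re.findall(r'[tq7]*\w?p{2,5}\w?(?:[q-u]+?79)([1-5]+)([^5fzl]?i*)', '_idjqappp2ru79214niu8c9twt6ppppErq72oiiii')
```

[('214', 'ni')]

This matches zero or more of one of [tq7]; then optionally a word character, then 2 to 5 of a literal 'p', then optionally a word character; then one or more of a character in [q-u] (lazy), then the literal '79' (non-capturing group); then one or more of a character in [1-5] (captured); then optionally any character except [5fzl], then zero or more of the literal 'i' (captured).
Walking the string: at [4:19] match 'qappp2ru79214ni', groups = ('214', 'ni').
Multiple groups make `findall` return tuples — one 2-tuple for the one match.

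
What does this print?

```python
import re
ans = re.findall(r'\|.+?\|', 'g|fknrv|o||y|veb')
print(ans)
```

['|fknrv|', '||y|']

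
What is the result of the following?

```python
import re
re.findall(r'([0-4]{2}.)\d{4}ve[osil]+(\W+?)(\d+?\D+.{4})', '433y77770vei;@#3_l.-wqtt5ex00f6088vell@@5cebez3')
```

Pattern: exactly 2 of a character in [0-4], then any character (captured); then exactly 4 of a digit, then the literal 've', then one or more of one of [osil]; then one or more of a non-word character (lazy) (captured); then one or more of a digit (lazy), then one or more of a non-digit, then exactly 4 of any character (captured).
Matches: at [27:47] match '00f6088vell@@5cebez3', groups = ('00f', '@@', '5cebez3').
3 groups means the one result is a tuple of 3 captured strings — 1 here.

[('00f', '@@', '5cebez3')]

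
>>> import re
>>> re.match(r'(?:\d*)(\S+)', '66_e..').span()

(0, 6)

The pattern matches zero or more of a digit (non-capturing group); then one or more of a non-whitespace character (captured).
`match` is anchored at position 0; if the pattern doesn't fit there, it returns None.
The match spans [0:6] → '66_e..'.
Captured: group 1 = '_e..'.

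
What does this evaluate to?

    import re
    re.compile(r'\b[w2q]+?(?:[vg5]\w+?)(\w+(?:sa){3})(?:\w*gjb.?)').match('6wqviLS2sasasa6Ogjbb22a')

None

The pattern matches a word boundary (`\b`, zero-width); then one or more of one of [w2q] (lazy); then one of [vg5], then one or more of a word character (lazy) (non-capturing group); then one or more of a word character, then the literal 'sa' repeated 3 times (captured); then zero or more of a word character, then the literal 'gjb', then optionally any character (non-capturing group).
With `match`, the pattern is implicitly anchored at the beginning.
Here position 0 doesn't satisfy it, so the call returns None.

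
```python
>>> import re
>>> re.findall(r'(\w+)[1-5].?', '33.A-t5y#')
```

Pattern: one or more of a word character (captured); then a character in [1-5], then optionally any character.
Walking the string: at [0:3] match '33.', group 1 = '3'; at [5:8] match 't5y', group 1 = 't'.
Because there's exactly one group, `findall` drops the full match and keeps group 1 from each hit.

['3', 't']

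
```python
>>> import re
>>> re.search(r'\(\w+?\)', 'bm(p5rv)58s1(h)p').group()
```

'(p5rv)'

The match spans [2:8] → '(p5rv)'.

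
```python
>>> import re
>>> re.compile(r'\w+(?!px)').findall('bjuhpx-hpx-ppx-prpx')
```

`(?!…)`/`(?<!…)` only lets a position through if the neighbouring text does NOT match; no characters are consumed.
Scanning left to right: at [0:6] → 'bjuhpx'; at [7:10] → 'hpx'; at [11:14] → 'ppx'; at [15:19] → 'prpx'.
Since nothing is captured, `findall` lists the 4 matched substrings directly.

['bjuhpx', 'hpx', 'ppx', 'prpx']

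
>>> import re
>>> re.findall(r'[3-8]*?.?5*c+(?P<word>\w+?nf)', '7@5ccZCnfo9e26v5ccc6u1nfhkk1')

With a single group, `findall` returns only what that group captured — 2 items.

['ZCnf', '6u1nf']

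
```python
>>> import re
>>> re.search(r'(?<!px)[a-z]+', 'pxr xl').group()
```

'pxr'

The negative lookahead/lookbehind blocks any match where the forbidden context is present.
The match spans [0:3] → 'pxr'.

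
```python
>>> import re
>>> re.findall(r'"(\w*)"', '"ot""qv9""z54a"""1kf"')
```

Scanning left to right: at [0:4] match '"ot"', group 1 = 'ot'; at [4:9] match '"qv9"', group 1 = 'qv9'; at [9:15] match '"z54a"', group 1 = 'z54a'; at [15:17] match '""', group 1 = ''.
One capturing group, so `findall` returns just the captured substring from each match — 4 in all.

['ot', 'qv9', 'z54a', '']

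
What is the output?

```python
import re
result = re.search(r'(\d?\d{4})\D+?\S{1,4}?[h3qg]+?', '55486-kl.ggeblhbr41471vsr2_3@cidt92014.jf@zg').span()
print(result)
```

With the lazy modifier that quantifier settles for the fewest repetitions that let the rest of the pattern succeed (the atoms after it are unaffected and can still be greedy).
The match spans [0:10] → '55486-kl.g'.

(0, 10)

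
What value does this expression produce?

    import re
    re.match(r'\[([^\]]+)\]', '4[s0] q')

None

`match` is anchored at position 0; if the pattern doesn't fit there, it returns None.
Here position 0 doesn't satisfy it, so the call returns None.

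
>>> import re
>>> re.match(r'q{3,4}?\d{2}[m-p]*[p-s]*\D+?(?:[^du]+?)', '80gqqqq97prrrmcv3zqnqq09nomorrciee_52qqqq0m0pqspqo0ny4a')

None

`re.match` only tries the pattern at the start of the string.
Here position 0 doesn't satisfy it, so the call returns None.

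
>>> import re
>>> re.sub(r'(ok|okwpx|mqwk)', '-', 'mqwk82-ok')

Each match is replaced by '-'.

'-82--'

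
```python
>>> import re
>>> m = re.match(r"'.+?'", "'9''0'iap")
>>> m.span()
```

(0, 3)

With `match`, the pattern is implicitly anchored at the beginning.
The match spans [0:3] → "'9'".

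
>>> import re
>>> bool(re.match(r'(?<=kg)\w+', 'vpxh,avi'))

`re.match` only tries the pattern at the start of the string.
Here the string doesn't start with a match, so the call returns None, and `bool(None)` is False.

False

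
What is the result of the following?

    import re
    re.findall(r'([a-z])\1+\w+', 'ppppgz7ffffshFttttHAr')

`\1` has to match the exact text group 1 already captured.
Scanning left to right: at [0:21] match 'ppppgz7ffffshFttttHAr', group 1 = 'p'.
Because there's exactly one group, `findall` drops the full match and keeps group 1 from the one hit.

['p']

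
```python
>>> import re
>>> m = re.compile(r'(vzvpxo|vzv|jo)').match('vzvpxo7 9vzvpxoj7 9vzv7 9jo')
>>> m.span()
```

(0, 6)

`match` is anchored at position 0; if the pattern doesn't fit there, it returns None.
The match spans [0:6] → 'vzvpxo'.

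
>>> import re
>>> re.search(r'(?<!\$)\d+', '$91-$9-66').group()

'1'

`(?!…)`/`(?<!…)` only lets a position through if the neighbouring text does NOT match; no characters are consumed.
`search` walks the string left to right and returns the first match it finds.
The match spans [2:3] → '1'.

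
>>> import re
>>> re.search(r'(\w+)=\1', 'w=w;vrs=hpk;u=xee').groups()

`\1` is not a pattern — it's the concrete string captured by group 1, re-applied verbatim.
`re.search` tries every starting position until one works.
The match spans [0:3] → 'w=w'.
Captured: group 1 = 'w'.

('w',)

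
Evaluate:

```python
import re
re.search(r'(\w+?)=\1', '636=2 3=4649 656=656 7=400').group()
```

`\1` is not a pattern — it's the concrete string captured by group 1, re-applied verbatim.
`re.search` tries every starting position until one works.
The match spans [13:20] → '656=656'.
Captured: group 1 = '656'.

'656=656'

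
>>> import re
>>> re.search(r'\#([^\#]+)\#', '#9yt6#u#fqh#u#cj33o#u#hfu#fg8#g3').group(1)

'9yt6'

The match spans [0:6] → '#9yt6#'.
Captured: group 1 = '9yt6'.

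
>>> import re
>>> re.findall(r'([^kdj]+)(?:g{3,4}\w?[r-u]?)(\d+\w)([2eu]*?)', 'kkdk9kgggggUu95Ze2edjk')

Pattern: one or more of any character except [kdj] (captured); then 3 to 4 of the literal 'g', then optionally a word character, then optionally a character in [r-u] (non-capturing group); then one or more of a digit, then a word character (captured); then zero or more of one of [2eu] (lazy) (captured).
The `?` after the quantifier makes it lazy — it takes as little as possible before letting the rest of the pattern try.
Scanning left to right: at [6:16] match 'gggggUu95Z', groups = ('gg', '95Z', '').
Multiple groups make `findall` return tuples — one 3-tuple for the one match.

[('gg', '95Z', '')]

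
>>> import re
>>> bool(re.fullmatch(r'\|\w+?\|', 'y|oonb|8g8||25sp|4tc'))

False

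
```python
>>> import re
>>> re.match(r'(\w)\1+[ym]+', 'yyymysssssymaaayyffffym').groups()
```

('y',)

The match spans [0:5] → 'yyymy'.
Captured: group 1 = 'y'.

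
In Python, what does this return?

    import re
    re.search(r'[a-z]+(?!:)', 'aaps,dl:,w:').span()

A negative assertion filters positions out without eating any characters.
The match spans [0:4] → 'aaps'.

(0, 4)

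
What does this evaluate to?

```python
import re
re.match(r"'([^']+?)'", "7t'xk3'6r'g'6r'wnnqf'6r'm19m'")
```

None

With `match`, the pattern is implicitly anchored at the beginning.
Here position 0 doesn't satisfy it, so the call returns None.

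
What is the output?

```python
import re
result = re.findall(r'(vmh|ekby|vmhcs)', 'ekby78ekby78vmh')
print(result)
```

['ekby', 'ekby', 'vmh']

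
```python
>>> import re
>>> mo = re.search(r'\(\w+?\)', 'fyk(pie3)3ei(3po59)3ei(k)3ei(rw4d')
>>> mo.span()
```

Unlike `match`, `search` isn't anchored — it looks for the pattern anywhere in the string.
The match spans [3:9] → '(pie3)'.

(3, 9)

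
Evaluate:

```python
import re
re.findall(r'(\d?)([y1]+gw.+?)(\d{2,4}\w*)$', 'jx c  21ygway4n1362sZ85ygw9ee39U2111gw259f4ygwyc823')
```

[('2', '1ygway4n', '1362sZ85ygw9ee39U2111gw259f4ygwyc823')]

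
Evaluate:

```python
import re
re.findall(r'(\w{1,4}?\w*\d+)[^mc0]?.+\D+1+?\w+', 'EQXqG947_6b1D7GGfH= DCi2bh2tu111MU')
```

This matches 1 to 4 of a word character (lazy), then zero or more of a word character, then one or more of a digit (captured); then optionally any character except [mc0], then one or more of any character, then one or more of a non-digit; then one or more of the literal '1' (lazy), then one or more of a word character.
`findall` collects group 1 from the one match (1 total).

['EQXqG947_6b1D7']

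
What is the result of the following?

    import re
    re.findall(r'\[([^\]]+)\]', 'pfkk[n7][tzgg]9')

['n7', 'tzgg']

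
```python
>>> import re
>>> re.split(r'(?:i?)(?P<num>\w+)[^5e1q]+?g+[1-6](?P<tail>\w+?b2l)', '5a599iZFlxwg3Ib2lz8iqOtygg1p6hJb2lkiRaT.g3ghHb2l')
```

With a capturing group present, the delimiter's captured portion is kept in the result list.

['', '5a599iZFlxwg3Ib2lz8iqOtygg1p6hJb2lkiRaT', 'ghHb2l', '']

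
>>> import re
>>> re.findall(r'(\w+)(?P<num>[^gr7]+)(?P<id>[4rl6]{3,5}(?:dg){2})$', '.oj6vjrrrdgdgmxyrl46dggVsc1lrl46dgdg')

Pattern: one or more of a word character (captured); then one or more of any character except [gr7] (captured as 'num'); then 3 to 5 of one of [4rl6], then the literal 'dg' repeated 2 times (captured as 'id'); then anchored at the end.
Matches: at [1:36] match 'oj6vjrrrdgdgmxyrl46dggVsc1lrl46dgdg', groups = ('oj6vjrrrdgdgmxyrl46dggVsc1', 'l', 'rl46dgdg').
`findall` packs the 3 group values into a tuple for every match.

[('oj6vjrrrdgdgmxyrl46dggVsc1', 'l', 'rl46dgdg')]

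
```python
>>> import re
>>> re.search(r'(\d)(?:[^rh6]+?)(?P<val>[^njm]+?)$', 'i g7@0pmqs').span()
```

The pattern matches a digit (captured); then one or more of any character except [rh6] (lazy) (non-capturing group); then one or more of any character except [njm] (lazy) (captured as 'val'); then anchored at the end.
Unlike `match`, `search` isn't anchored — it looks for the pattern anywhere in the string.
The match spans [3:10] → '7@0pmqs'.
Captured: group 1 = '7', group 2 = 'qs'.

(3, 10)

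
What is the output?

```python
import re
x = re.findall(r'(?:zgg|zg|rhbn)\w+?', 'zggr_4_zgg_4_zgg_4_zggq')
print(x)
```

['zggr', 'zgg_', 'zgg_', 'zggq']

Alternation isn't longest-match — the leftmost alternative that fits at this position is chosen.
No capturing groups, so `findall` returns the 4 full match strings.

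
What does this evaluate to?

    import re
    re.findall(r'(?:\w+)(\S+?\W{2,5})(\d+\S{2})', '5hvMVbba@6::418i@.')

Multiple groups make `findall` return tuples — one 2-tuple for the one match.

[('@6::', '418i@')]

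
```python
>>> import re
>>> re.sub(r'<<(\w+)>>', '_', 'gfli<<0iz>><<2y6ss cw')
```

'gfli_<<2y6ss cw'

Matches: at [4:11] → '<<0iz>>'.
Every occurrence is swapped for '_'.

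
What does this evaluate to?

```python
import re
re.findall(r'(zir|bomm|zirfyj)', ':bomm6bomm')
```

['bomm', 'bomm']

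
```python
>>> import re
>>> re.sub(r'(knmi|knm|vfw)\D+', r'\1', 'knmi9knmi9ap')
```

'knm9knm9ap'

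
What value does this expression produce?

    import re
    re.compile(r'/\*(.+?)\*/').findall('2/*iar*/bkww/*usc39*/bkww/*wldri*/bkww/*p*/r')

['iar', 'usc39', 'wldri', 'p']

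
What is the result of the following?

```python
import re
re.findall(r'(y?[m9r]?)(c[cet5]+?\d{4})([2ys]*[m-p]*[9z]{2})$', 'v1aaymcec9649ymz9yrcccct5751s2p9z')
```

This matches optionally a literal 'y', then optionally one of [m9r] (captured); then a literal 'c', then one or more of one of [cet5] (lazy), then exactly 4 of a digit (captured); then zero or more of one of [2ys], then zero or more of a character in [m-p], then exactly 2 of one of [9z] (captured); then anchored at the end.
Scanning left to right: at [17:33] match 'yrcccct5751s2p9z', groups = ('yr', 'cccct5751', 's2p9z').
With 3 capturing groups, `findall` returns a 3-tuple per match.

[('yr', 'cccct5751', 's2p9z')]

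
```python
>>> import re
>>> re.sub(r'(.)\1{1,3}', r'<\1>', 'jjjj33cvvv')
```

After group 1 captures some text, `\1` only succeeds where that same text appears again.
Each match is replaced using the text its own group 1 captured.

'<j><3>c<v>'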